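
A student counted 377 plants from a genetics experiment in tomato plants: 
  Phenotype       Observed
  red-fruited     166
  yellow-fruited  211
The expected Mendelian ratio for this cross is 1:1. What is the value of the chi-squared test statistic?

5.371

Total ratio parts = 2. Expected numbers out of 377:
  red-fruited: 377 × 1/2 = 188.5
  yellow-fruited: 377 × 1/2 = 188.5
χ² = Σ (O − E)² / E
  red-fruited: (166 − 188.5)² / 188.5 = 2.6857
  yellow-fruited: (211 − 188.5)² / 188.5 = 2.6857
χ² = 2.6857 + 2.6857 = 5.3714 ≈ 5.371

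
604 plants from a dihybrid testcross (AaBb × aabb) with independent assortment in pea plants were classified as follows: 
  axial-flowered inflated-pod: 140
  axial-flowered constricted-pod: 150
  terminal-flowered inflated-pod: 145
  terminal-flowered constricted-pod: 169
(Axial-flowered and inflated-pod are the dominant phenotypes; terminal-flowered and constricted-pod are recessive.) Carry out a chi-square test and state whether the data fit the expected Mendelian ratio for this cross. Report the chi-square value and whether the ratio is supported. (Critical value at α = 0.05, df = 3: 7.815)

A dihybrid testcross with independent assortment gives a 1:1:1:1 ratio.
Under the 1:1:1:1 hypothesis (Σ ratio = 4, N = 604):
  axial-flowered inflated-pod: 604 × 1/4 = 151
  axial-flowered constricted-pod: 604 × 1/4 = 151
  terminal-flowered inflated-pod: 604 × 1/4 = 151
  terminal-flowered constricted-pod: 604 × 1/4 = 151
χ² = Σ (O − E)² / E
  axial-flowered inflated-pod: (140 − 151)² / 151 = 0.8013
  axial-flowered constricted-pod: (150 − 151)² / 151 = 0.0066
  terminal-flowered inflated-pod: (145 − 151)² / 151 = 0.2384
  terminal-flowered constricted-pod: (169 − 151)² / 151 = 2.1457
χ² = 0.8013 + 0.0066 + 0.2384 + 2.1457 = 3.192
Degrees of freedom = 4 − 1 = 3; critical value at α = 0.05 is 7.815.
Since 3.192 < 7.815, we fail to reject the null hypothesis — the data are consistent with the 1:1:1:1 ratio.

3.192; consistent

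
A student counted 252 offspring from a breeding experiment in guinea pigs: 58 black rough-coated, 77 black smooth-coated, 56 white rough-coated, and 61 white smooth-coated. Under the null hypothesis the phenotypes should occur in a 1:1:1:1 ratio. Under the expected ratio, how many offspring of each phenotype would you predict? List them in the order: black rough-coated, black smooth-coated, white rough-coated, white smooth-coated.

Expected counts for N = 252 under a 1:1:1:1 ratio (total parts = 4):
  black rough-coated: 252 × 1/4 = 63
  black smooth-coated: 252 × 1/4 = 63
  white rough-coated: 252 × 1/4 = 63
  white smooth-coated: 252 × 1/4 = 63

63, 63, 63, 63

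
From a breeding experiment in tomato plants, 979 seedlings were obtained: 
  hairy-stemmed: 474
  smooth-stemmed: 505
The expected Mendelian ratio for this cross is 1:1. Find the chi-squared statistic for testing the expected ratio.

0.982

Total ratio parts = 2. Expected numbers out of 979:
  hairy-stemmed: 979 × 1/2 = 489.5
  smooth-stemmed: 979 × 1/2 = 489.5
χ² = Σ (O − E)² / E
  hairy-stemmed: (474 − 489.5)² / 489.5 = 0.4908
  smooth-stemmed: (505 − 489.5)² / 489.5 = 0.4908
χ² = 0.4908 + 0.4908 = 0.9816 ≈ 0.982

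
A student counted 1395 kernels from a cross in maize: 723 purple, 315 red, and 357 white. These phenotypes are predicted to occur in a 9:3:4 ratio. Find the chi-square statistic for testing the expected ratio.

The 9:3:4 ratio has 16 parts, so with N = 1395 the expected counts are:
  purple: 1395 × 9/16 = 784.6875
  red: 1395 × 3/16 = 261.5625
  white: 1395 × 4/16 = 348.75
χ² = Σ (O − E)² / E
  purple: (723 − 784.6875)² / 784.6875 = 4.8495
  red: (315 − 261.5625)² / 261.5625 = 10.9173
  white: (357 − 348.75)² / 348.75 = 0.1952
χ² = 4.8495 + 10.9173 + 0.1952 = 15.962

15.962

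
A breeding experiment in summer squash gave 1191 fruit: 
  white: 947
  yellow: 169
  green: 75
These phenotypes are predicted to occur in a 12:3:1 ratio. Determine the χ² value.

16.448

Expected counts for N = 1191 under a 12:3:1 ratio (total parts = 16):
  white: 1191 × 12/16 = 893.25
  yellow: 1191 × 3/16 = 223.3125
  green: 1191 × 1/16 = 74.4375
χ² = Σ (O − E)² / E
  white: (947 − 893.25)² / 893.25 = 3.2343
  yellow: (169 − 223.3125)² / 223.3125 = 13.2095
  green: (75 − 74.4375)² / 74.4375 = 0.0043
χ² = 3.2343 + 13.2095 + 0.0043 = 16.4481 ≈ 16.448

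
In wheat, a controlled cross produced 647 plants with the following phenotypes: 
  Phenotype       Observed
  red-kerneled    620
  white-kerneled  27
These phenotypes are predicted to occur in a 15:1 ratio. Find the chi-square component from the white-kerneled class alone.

Expected counts for N = 647 under a 15:1 ratio (total parts = 16):
  red-kerneled: 647 × 15/16 = 606.5625
  white-kerneled: 647 × 1/16 = 40.4375
Contribution of white-kerneled: (27 − 40.4375)² / 40.4375 = 4.4653

4.465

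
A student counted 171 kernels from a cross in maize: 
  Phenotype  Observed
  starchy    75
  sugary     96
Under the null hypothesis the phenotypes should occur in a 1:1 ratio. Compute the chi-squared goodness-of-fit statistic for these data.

2.579

Under the 1:1 hypothesis (Σ ratio = 2, N = 171):
  starchy: 171 × 1/2 = 85.5
  sugary: 171 × 1/2 = 85.5
χ² = Σ (O − E)² / E
  starchy: (75 − 85.5)² / 85.5 = 1.2895
  sugary: (96 − 85.5)² / 85.5 = 1.2895
χ² = 1.2895 + 1.2895 = 2.579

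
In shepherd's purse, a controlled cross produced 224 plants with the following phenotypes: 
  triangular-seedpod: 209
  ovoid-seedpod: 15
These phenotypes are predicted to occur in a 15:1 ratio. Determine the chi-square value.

0.076

Total ratio parts = 16. Expected numbers out of 224:
  triangular-seedpod: 224 × 15/16 = 210
  ovoid-seedpod: 224 × 1/16 = 14
χ² = Σ (O − E)² / E
  triangular-seedpod: (209 − 210)² / 210 = 0.0048
  ovoid-seedpod: (15 − 14)² / 14 = 0.0714
χ² = 0.0048 + 0.0714 = 0.0762 ≈ 0.076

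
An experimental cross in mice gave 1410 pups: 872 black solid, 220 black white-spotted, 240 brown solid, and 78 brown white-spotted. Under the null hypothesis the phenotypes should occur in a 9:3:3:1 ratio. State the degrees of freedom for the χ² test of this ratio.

A goodness-of-fit test with 4 phenotype classes has df = 4 − 1 = 3.

3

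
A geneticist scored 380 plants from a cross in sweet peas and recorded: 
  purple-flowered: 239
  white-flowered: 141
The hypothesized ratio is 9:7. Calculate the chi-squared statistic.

Expected counts for N = 380 under a 9:7 ratio (total parts = 16):
  purple-flowered: 380 × 9/16 = 213.75
  white-flowered: 380 × 7/16 = 166.25
χ² = Σ (O − E)² / E
  purple-flowered: (239 − 213.75)² / 213.75 = 2.9827
  white-flowered: (141 − 166.25)² / 166.25 = 3.8350
χ² = 2.9827 + 3.8350 = 6.8177 ≈ 6.818

6.818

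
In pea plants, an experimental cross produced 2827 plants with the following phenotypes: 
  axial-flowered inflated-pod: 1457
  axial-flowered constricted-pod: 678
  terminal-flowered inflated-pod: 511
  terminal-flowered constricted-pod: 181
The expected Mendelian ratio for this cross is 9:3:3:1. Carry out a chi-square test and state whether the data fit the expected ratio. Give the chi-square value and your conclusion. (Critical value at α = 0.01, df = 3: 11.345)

Expected counts for N = 2827 under a 9:3:3:1 ratio (total parts = 16):
  axial-flowered inflated-pod: 2827 × 9/16 = 1590.1875
  axial-flowered constricted-pod: 2827 × 3/16 = 530.0625
  terminal-flowered inflated-pod: 2827 × 3/16 = 530.0625
  terminal-flowered constricted-pod: 2827 × 1/16 = 176.6875
χ² = Σ (O − E)² / E
  axial-flowered inflated-pod: (1457 − 1590.1875)² / 1590.1875 = 11.1552
  axial-flowered constricted-pod: (678 − 530.0625)² / 530.0625 = 41.2885
  terminal-flowered inflated-pod: (511 − 530.0625)² / 530.0625 = 0.6855
  terminal-flowered constricted-pod: (181 − 176.6875)² / 176.6875 = 0.1053
χ² = 11.1552 + 41.2885 + 0.6855 + 0.1053 = 53.2345 ≈ 53.235
Degrees of freedom = 4 − 1 = 3; critical value at α = 0.01 is 11.345.
Since 53.235 > 11.345, we reject the null hypothesis — the data do not fit the 9:3:3:1 ratio.

53.235; not consistent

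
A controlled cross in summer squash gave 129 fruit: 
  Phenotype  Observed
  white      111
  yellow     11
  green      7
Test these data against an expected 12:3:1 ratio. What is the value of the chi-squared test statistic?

Total ratio parts = 16. Expected numbers out of 129:
  white: 129 × 12/16 = 96.75
  yellow: 129 × 3/16 = 24.1875
  green: 129 × 1/16 = 8.0625
χ² = Σ (O − E)² / E
  white: (111 − 96.75)² / 96.75 = 2.0988
  yellow: (11 − 24.1875)² / 24.1875 = 7.1901
  green: (7 − 8.0625)² / 8.0625 = 0.1400
χ² = 2.0988 + 7.1901 + 0.1400 = 9.4289 ≈ 9.429

9.429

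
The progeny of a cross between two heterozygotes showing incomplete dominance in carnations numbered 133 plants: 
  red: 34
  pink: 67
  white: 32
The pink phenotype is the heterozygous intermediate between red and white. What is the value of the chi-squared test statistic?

0.068

With incomplete dominance, a heterozygote × heterozygote cross gives a 1:2:1 phenotypic ratio.
Total ratio parts = 4. Expected numbers out of 133:
  red: 133 × 1/4 = 33.25
  pink: 133 × 2/4 = 66.5
  white: 133 × 1/4 = 33.25
χ² = Σ (O − E)² / E
  red: (34 − 33.25)² / 33.25 = 0.0169
  pink: (67 − 66.5)² / 66.5 = 0.0038
  white: (32 − 33.25)² / 33.25 = 0.0470
χ² = 0.0169 + 0.0038 + 0.0470 = 0.0677 ≈ 0.068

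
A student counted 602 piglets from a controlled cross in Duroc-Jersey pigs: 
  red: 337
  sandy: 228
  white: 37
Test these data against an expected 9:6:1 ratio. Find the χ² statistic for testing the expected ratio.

Total ratio parts = 16. Expected numbers out of 602:
  red: 602 × 9/16 = 338.625
  sandy: 602 × 6/16 = 225.75
  white: 602 × 1/16 = 37.625
χ² = Σ (O − E)² / E
  red: (337 − 338.625)² / 338.625 = 0.0078
  sandy: (228 − 225.75)² / 225.75 = 0.0224
  white: (37 − 37.625)² / 37.625 = 0.0104
χ² = 0.0078 + 0.0224 + 0.0104 = 0.0406 ≈ 0.041

0.041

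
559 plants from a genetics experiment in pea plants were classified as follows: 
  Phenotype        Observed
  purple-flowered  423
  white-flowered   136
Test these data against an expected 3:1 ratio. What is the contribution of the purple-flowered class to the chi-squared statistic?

Under the 3:1 hypothesis (Σ ratio = 4, N = 559):
  purple-flowered: 559 × 3/4 = 419.25
  white-flowered: 559 × 1/4 = 139.75
Contribution of purple-flowered: (423 − 419.25)² / 419.25 = 0.0335

0.034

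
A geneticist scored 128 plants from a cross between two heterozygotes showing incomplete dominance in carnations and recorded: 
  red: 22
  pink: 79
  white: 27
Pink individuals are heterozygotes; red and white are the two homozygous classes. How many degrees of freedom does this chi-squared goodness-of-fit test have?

2

With incomplete dominance, a heterozygote × heterozygote cross gives a 1:2:1 phenotypic ratio.
A goodness-of-fit test with 3 phenotype classes has df = 3 − 1 = 2.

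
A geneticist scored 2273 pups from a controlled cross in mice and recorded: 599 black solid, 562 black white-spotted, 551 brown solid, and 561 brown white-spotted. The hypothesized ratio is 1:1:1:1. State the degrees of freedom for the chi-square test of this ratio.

A goodness-of-fit test with 4 phenotype classes has df = 4 − 1 = 3.

3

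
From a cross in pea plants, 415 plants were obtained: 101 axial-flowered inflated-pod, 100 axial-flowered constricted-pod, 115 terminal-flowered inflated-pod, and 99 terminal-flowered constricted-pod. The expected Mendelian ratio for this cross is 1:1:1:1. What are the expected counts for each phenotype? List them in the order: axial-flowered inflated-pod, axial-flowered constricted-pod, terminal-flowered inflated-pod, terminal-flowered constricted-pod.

103.75, 103.75, 103.75, 103.75

Total ratio parts = 4. Expected numbers out of 415:
  axial-flowered inflated-pod: 415 × 1/4 = 103.75
  axial-flowered constricted-pod: 415 × 1/4 = 103.75
  terminal-flowered inflated-pod: 415 × 1/4 = 103.75
  terminal-flowered constricted-pod: 415 × 1/4 = 103.75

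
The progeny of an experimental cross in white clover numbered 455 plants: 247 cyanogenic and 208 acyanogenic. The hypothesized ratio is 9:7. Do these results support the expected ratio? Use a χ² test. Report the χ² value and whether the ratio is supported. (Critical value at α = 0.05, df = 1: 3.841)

Expected counts for N = 455 under a 9:7 ratio (total parts = 16):
  cyanogenic: 455 × 9/16 = 255.9375
  acyanogenic: 455 × 7/16 = 199.0625
χ² = Σ (O − E)² / E
  cyanogenic: (247 − 255.9375)² / 255.9375 = 0.3121
  acyanogenic: (208 − 199.0625)² / 199.0625 = 0.4013
χ² = 0.3121 + 0.4013 = 0.7134 ≈ 0.713
Degrees of freedom = 2 − 1 = 1; critical value at α = 0.05 is 3.841.
Since 0.713 < 3.841, we fail to reject the null hypothesis — the data are consistent with the 9:7 ratio.

0.713; consistent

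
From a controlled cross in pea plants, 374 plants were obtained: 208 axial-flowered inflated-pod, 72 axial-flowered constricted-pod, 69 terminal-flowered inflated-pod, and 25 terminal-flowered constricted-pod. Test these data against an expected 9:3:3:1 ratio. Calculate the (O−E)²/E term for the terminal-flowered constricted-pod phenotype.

0.113

The 9:3:3:1 ratio has 16 parts, so with N = 374 the expected counts are:
  axial-flowered inflated-pod: 374 × 9/16 = 210.375
  axial-flowered constricted-pod: 374 × 3/16 = 70.125
  terminal-flowered inflated-pod: 374 × 3/16 = 70.125
  terminal-flowered constricted-pod: 374 × 1/16 = 23.375
Contribution of terminal-flowered constricted-pod: (25 − 23.375)² / 23.375 = 0.1130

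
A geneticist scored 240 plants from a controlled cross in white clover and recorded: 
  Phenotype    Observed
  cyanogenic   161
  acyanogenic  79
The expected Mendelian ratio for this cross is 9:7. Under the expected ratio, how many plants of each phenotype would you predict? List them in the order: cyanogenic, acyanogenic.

Total ratio parts = 16. Expected numbers out of 240:
  cyanogenic: 240 × 9/16 = 135
  acyanogenic: 240 × 7/16 = 105

135, 105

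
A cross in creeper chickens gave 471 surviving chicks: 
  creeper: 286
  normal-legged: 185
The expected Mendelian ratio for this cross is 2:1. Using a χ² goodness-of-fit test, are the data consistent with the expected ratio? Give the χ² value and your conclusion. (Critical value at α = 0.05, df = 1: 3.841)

7.490; not consistent

Total ratio parts = 3. Expected numbers out of 471:
  creeper: 471 × 2/3 = 314
  normal-legged: 471 × 1/3 = 157
χ² = Σ (O − E)² / E
  creeper: (286 − 314)² / 314 = 2.4968
  normal-legged: (185 − 157)² / 157 = 4.9936
χ² = 2.4968 + 4.9936 = 7.4904 ≈ 7.490
Degrees of freedom = 2 − 1 = 1; critical value at α = 0.05 is 3.841.
Since 7.490 > 3.841, we reject the null hypothesis — the data do not fit the 2:1 ratio.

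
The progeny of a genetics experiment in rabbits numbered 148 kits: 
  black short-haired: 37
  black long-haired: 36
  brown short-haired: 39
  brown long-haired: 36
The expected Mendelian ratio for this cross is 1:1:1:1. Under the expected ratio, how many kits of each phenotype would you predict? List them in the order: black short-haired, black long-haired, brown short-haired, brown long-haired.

Total ratio parts = 4. Expected numbers out of 148:
  black short-haired: 148 × 1/4 = 37
  black long-haired: 148 × 1/4 = 37
  brown short-haired: 148 × 1/4 = 37
  brown long-haired: 148 × 1/4 = 37

37, 37, 37, 37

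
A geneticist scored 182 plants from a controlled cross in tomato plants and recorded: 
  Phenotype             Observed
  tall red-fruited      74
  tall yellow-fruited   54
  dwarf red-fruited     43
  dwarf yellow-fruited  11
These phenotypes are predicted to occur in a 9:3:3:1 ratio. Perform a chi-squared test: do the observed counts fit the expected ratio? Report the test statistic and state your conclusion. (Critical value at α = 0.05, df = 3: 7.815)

21.761; not consistent

Total ratio parts = 16. Expected numbers out of 182:
  tall red-fruited: 182 × 9/16 = 102.375
  tall yellow-fruited: 182 × 3/16 = 34.125
  dwarf red-fruited: 182 × 3/16 = 34.125
  dwarf yellow-fruited: 182 × 1/16 = 11.375
χ² = Σ (O − E)² / E
  tall red-fruited: (74 − 102.375)² / 102.375 = 7.8646
  tall yellow-fruited: (54 − 34.125)² / 34.125 = 11.5755
  dwarf red-fruited: (43 − 34.125)² / 34.125 = 2.3082
  dwarf yellow-fruited: (11 − 11.375)² / 11.375 = 0.0124
χ² = 7.8646 + 11.5755 + 2.3082 + 0.0124 = 21.7607 ≈ 21.761
Degrees of freedom = 4 − 1 = 3; critical value at α = 0.05 is 7.815.
Since 21.761 > 7.815, we reject the null hypothesis — the data do not fit the 9:3:3:1 ratio.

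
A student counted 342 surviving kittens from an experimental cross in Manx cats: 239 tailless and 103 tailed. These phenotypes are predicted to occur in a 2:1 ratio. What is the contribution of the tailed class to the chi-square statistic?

1.061

Expected counts for N = 342 under a 2:1 ratio (total parts = 3):
  tailless: 342 × 2/3 = 228
  tailed: 342 × 1/3 = 114
Contribution of tailed: (103 − 114)² / 114 = 1.0614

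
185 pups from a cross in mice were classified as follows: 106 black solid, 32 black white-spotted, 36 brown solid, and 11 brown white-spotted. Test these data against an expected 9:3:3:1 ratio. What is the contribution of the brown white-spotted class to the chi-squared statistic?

Total ratio parts = 16. Expected numbers out of 185:
  black solid: 185 × 9/16 = 104.0625
  black white-spotted: 185 × 3/16 = 34.6875
  brown solid: 185 × 3/16 = 34.6875
  brown white-spotted: 185 × 1/16 = 11.5625
Contribution of brown white-spotted: (11 − 11.5625)² / 11.5625 = 0.0274

0.027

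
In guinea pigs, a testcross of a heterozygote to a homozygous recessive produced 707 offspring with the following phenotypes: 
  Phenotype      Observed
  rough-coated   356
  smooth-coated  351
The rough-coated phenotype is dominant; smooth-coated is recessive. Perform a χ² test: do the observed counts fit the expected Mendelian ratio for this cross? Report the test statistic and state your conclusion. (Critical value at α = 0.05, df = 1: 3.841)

0.035; consistent

A testcross of a heterozygote (Aa × aa) gives a 1:1 phenotypic ratio.
Expected counts for N = 707 under a 1:1 ratio (total parts = 2):
  rough-coated: 707 × 1/2 = 353.5
  smooth-coated: 707 × 1/2 = 353.5
χ² = Σ (O − E)² / E
  rough-coated: (356 − 353.5)² / 353.5 = 0.0177
  smooth-coated: (351 − 353.5)² / 353.5 = 0.0177
χ² = 0.0177 + 0.0177 = 0.0354 ≈ 0.035
Degrees of freedom = 2 − 1 = 1; critical value at α = 0.05 is 3.841.
Since 0.035 < 3.841, we fail to reject the null hypothesis — the data are consistent with the 1:1 ratio.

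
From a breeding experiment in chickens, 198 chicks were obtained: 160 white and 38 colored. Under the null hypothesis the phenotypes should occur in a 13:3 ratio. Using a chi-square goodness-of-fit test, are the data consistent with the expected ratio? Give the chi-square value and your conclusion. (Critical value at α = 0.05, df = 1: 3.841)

Total ratio parts = 16. Expected numbers out of 198:
  white: 198 × 13/16 = 160.875
  colored: 198 × 3/16 = 37.125
χ² = Σ (O − E)² / E
  white: (160 − 160.875)² / 160.875 = 0.0048
  colored: (38 − 37.125)² / 37.125 = 0.0206
χ² = 0.0048 + 0.0206 = 0.0254 ≈ 0.025
Degrees of freedom = 2 − 1 = 1; critical value at α = 0.05 is 3.841.
Since 0.025 < 3.841, we fail to reject the null hypothesis — the data are consistent with the 13:3 ratio.

0.025; consistent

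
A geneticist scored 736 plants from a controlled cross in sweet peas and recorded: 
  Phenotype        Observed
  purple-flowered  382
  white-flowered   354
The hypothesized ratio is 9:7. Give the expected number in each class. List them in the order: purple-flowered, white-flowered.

Under the 9:7 hypothesis (Σ ratio = 16, N = 736):
  purple-flowered: 736 × 9/16 = 414
  white-flowered: 736 × 7/16 = 322

414, 322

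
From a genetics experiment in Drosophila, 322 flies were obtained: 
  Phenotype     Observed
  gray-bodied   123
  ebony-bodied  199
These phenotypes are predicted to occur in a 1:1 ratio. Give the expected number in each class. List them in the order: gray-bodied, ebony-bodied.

Total ratio parts = 2. Expected numbers out of 322:
  gray-bodied: 322 × 1/2 = 161
  ebony-bodied: 322 × 1/2 = 161

161, 161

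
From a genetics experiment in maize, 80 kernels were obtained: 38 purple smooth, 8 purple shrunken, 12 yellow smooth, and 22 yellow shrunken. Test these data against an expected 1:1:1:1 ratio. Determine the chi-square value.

Under the 1:1:1:1 hypothesis (Σ ratio = 4, N = 80):
  purple smooth: 80 × 1/4 = 20
  purple shrunken: 80 × 1/4 = 20
  yellow smooth: 80 × 1/4 = 20
  yellow shrunken: 80 × 1/4 = 20
χ² = Σ (O − E)² / E
  purple smooth: (38 − 20)² / 20 = 16.2000
  purple shrunken: (8 − 20)² / 20 = 7.2000
  yellow smooth: (12 − 20)² / 20 = 3.2000
  yellow shrunken: (22 − 20)² / 20 = 0.2000
χ² = 16.2000 + 7.2000 + 3.2000 + 0.2000 = 26.800

26.800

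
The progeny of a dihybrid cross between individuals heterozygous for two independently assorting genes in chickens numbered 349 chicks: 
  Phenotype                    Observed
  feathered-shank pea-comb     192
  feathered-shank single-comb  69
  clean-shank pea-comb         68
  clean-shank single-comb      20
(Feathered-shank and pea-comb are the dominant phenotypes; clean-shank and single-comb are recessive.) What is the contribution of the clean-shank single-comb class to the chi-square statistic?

0.151

A dihybrid F₂ with independent assortment and complete dominance at both loci gives a 9:3:3:1 phenotypic ratio.
Total ratio parts = 16. Expected numbers out of 349:
  feathered-shank pea-comb: 349 × 9/16 = 196.3125
  feathered-shank single-comb: 349 × 3/16 = 65.4375
  clean-shank pea-comb: 349 × 3/16 = 65.4375
  clean-shank single-comb: 349 × 1/16 = 21.8125
Contribution of clean-shank single-comb: (20 − 21.8125)² / 21.8125 = 0.1506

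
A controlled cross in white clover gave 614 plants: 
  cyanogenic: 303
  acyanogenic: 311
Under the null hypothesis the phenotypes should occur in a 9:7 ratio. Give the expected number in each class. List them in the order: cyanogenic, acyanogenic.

Under the 9:7 hypothesis (Σ ratio = 16, N = 614):
  cyanogenic: 614 × 9/16 = 345.375
  acyanogenic: 614 × 7/16 = 268.625

345.375, 268.625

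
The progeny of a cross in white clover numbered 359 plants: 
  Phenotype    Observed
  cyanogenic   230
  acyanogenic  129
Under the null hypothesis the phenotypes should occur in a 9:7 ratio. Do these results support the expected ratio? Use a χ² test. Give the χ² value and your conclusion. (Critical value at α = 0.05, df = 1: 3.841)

Total ratio parts = 16. Expected numbers out of 359:
  cyanogenic: 359 × 9/16 = 201.9375
  acyanogenic: 359 × 7/16 = 157.0625
χ² = Σ (O − E)² / E
  cyanogenic: (230 − 201.9375)² / 201.9375 = 3.8997
  acyanogenic: (129 − 157.0625)² / 157.0625 = 5.0140
χ² = 3.8997 + 5.0140 = 8.9137 ≈ 8.914
Degrees of freedom = 2 − 1 = 1; critical value at α = 0.05 is 3.841.
Since 8.914 > 3.841, we reject the null hypothesis — the data do not fit the 9:7 ratio.

8.914; not consistent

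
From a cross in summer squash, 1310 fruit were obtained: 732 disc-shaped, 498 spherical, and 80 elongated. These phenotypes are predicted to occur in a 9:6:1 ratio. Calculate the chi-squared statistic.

Under the 9:6:1 hypothesis (Σ ratio = 16, N = 1310):
  disc-shaped: 1310 × 9/16 = 736.875
  spherical: 1310 × 6/16 = 491.25
  elongated: 1310 × 1/16 = 81.875
χ² = Σ (O − E)² / E
  disc-shaped: (732 − 736.875)² / 736.875 = 0.0323
  spherical: (498 − 491.25)² / 491.25 = 0.0927
  elongated: (80 − 81.875)² / 81.875 = 0.0429
χ² = 0.0323 + 0.0927 + 0.0429 = 0.1679 ≈ 0.168

0.168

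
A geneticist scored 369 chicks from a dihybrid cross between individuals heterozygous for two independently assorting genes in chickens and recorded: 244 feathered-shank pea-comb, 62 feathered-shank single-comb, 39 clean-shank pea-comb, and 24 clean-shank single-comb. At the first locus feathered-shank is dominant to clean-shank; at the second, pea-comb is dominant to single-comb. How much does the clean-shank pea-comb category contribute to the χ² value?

A dihybrid F₂ with independent assortment and complete dominance at both loci gives a 9:3:3:1 phenotypic ratio.
The 9:3:3:1 ratio has 16 parts, so with N = 369 the expected counts are:
  feathered-shank pea-comb: 369 × 9/16 = 207.5625
  feathered-shank single-comb: 369 × 3/16 = 69.1875
  clean-shank pea-comb: 369 × 3/16 = 69.1875
  clean-shank single-comb: 369 × 1/16 = 23.0625
Contribution of clean-shank pea-comb: (39 − 69.1875)² / 69.1875 = 13.1712

13.171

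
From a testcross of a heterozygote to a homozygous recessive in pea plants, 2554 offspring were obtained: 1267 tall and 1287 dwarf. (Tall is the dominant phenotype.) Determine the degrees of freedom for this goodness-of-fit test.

1

A testcross of a heterozygote (Aa × aa) gives a 1:1 phenotypic ratio.
A goodness-of-fit test with 2 phenotype classes has df = 2 − 1 = 1.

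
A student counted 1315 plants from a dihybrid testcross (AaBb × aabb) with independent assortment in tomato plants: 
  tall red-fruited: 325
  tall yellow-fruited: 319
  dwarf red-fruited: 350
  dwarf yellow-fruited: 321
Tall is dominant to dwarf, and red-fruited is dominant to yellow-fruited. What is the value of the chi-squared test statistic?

A dihybrid testcross with independent assortment gives a 1:1:1:1 ratio.
Expected counts for N = 1315 under a 1:1:1:1 ratio (total parts = 4):
  tall red-fruited: 1315 × 1/4 = 328.75
  tall yellow-fruited: 1315 × 1/4 = 328.75
  dwarf red-fruited: 1315 × 1/4 = 328.75
  dwarf yellow-fruited: 1315 × 1/4 = 328.75
χ² = Σ (O − E)² / E
  tall red-fruited: (325 − 328.75)² / 328.75 = 0.0428
  tall yellow-fruited: (319 − 328.75)² / 328.75 = 0.2892
  dwarf red-fruited: (350 − 328.75)² / 328.75 = 1.3736
  dwarf yellow-fruited: (321 − 328.75)² / 328.75 = 0.1827
χ² = 0.0428 + 0.2892 + 1.3736 + 0.1827 = 1.8883 ≈ 1.888

1.888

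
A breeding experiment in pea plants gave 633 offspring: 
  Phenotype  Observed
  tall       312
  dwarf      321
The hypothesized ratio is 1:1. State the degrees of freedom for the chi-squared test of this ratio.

1

A goodness-of-fit test with 2 phenotype classes has df = 2 − 1 = 1.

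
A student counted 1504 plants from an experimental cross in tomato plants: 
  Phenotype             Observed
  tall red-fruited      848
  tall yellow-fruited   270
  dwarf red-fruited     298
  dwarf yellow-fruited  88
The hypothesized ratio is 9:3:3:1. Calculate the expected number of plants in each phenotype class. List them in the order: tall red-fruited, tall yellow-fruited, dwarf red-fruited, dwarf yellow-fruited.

Expected counts for N = 1504 under a 9:3:3:1 ratio (total parts = 16):
  tall red-fruited: 1504 × 9/16 = 846
  tall yellow-fruited: 1504 × 3/16 = 282
  dwarf red-fruited: 1504 × 3/16 = 282
  dwarf yellow-fruited: 1504 × 1/16 = 94

846, 282, 282, 94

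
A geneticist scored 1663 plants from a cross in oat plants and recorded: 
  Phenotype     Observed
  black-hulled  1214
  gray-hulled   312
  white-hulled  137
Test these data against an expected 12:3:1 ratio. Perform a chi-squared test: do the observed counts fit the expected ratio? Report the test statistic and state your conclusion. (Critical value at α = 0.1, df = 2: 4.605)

11.404; not consistent

Under the 12:3:1 hypothesis (Σ ratio = 16, N = 1663):
  black-hulled: 1663 × 12/16 = 1247.25
  gray-hulled: 1663 × 3/16 = 311.8125
  white-hulled: 1663 × 1/16 = 103.9375
χ² = Σ (O − E)² / E
  black-hulled: (1214 − 1247.25)² / 1247.25 = 0.8864
  gray-hulled: (312 − 311.8125)² / 311.8125 = 0.0001
  white-hulled: (137 − 103.9375)² / 103.9375 = 10.5172
χ² = 0.8864 + 0.0001 + 10.5172 = 11.4037 ≈ 11.404
Degrees of freedom = 3 − 1 = 2; critical value at α = 0.1 is 4.605.
Since 11.404 > 4.605, we reject the null hypothesis — the data do not fit the 12:3:1 ratio.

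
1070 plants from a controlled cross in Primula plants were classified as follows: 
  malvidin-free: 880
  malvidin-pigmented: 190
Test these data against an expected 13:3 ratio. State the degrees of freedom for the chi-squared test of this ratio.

1

A goodness-of-fit test with 2 phenotype classes has df = 2 − 1 = 1.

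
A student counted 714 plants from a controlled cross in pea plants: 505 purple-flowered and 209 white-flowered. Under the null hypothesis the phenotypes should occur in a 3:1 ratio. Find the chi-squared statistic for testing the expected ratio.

6.949

Expected counts for N = 714 under a 3:1 ratio (total parts = 4):
  purple-flowered: 714 × 3/4 = 535.5
  white-flowered: 714 × 1/4 = 178.5
χ² = Σ (O − E)² / E
  purple-flowered: (505 − 535.5)² / 535.5 = 1.7372
  white-flowered: (209 − 178.5)² / 178.5 = 5.2115
χ² = 1.7372 + 5.2115 = 6.9487 ≈ 6.949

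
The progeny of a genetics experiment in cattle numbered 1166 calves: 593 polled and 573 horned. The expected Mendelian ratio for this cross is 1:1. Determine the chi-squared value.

0.343

Total ratio parts = 2. Expected numbers out of 1166:
  polled: 1166 × 1/2 = 583
  horned: 1166 × 1/2 = 583
χ² = Σ (O − E)² / E
  polled: (593 − 583)² / 583 = 0.1715
  horned: (573 − 583)² / 583 = 0.1715
χ² = 0.1715 + 0.1715 = 0.343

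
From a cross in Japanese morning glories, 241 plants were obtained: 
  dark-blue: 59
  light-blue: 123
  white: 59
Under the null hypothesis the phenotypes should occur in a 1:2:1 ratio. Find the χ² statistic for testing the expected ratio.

0.104

Under the 1:2:1 hypothesis (Σ ratio = 4, N = 241):
  dark-blue: 241 × 1/4 = 60.25
  light-blue: 241 × 2/4 = 120.5
  white: 241 × 1/4 = 60.25
χ² = Σ (O − E)² / E
  dark-blue: (59 − 60.25)² / 60.25 = 0.0259
  light-blue: (123 − 120.5)² / 120.5 = 0.0519
  white: (59 − 60.25)² / 60.25 = 0.0259
χ² = 0.0259 + 0.0519 + 0.0259 = 0.1037 ≈ 0.104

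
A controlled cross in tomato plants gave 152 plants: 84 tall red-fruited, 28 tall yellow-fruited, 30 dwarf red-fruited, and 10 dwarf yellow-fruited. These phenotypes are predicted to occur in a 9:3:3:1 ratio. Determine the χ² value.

Under the 9:3:3:1 hypothesis (Σ ratio = 16, N = 152):
  tall red-fruited: 152 × 9/16 = 85.5
  tall yellow-fruited: 152 × 3/16 = 28.5
  dwarf red-fruited: 152 × 3/16 = 28.5
  dwarf yellow-fruited: 152 × 1/16 = 9.5
χ² = Σ (O − E)² / E
  tall red-fruited: (84 − 85.5)² / 85.5 = 0.0263
  tall yellow-fruited: (28 − 28.5)² / 28.5 = 0.0088
  dwarf red-fruited: (30 − 28.5)² / 28.5 = 0.0789
  dwarf yellow-fruited: (10 − 9.5)² / 9.5 = 0.0263
χ² = 0.0263 + 0.0088 + 0.0789 + 0.0263 = 0.1403 ≈ 0.140

0.140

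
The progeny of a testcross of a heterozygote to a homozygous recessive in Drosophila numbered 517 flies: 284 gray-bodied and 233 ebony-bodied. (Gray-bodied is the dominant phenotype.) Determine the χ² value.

5.031

A testcross of a heterozygote (Aa × aa) gives a 1:1 phenotypic ratio.
Total ratio parts = 2. Expected numbers out of 517:
  gray-bodied: 517 × 1/2 = 258.5
  ebony-bodied: 517 × 1/2 = 258.5
χ² = Σ (O − E)² / E
  gray-bodied: (284 − 258.5)² / 258.5 = 2.5155
  ebony-bodied: (233 − 258.5)² / 258.5 = 2.5155
χ² = 2.5155 + 2.5155 = 5.031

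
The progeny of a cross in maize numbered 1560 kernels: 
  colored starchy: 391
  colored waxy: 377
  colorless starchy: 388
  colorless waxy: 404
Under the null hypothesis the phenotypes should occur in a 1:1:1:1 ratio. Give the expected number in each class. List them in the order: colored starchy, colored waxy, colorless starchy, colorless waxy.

390, 390, 390, 390

The 1:1:1:1 ratio has 4 parts, so with N = 1560 the expected counts are:
  colored starchy: 1560 × 1/4 = 390
  colored waxy: 1560 × 1/4 = 390
  colorless starchy: 1560 × 1/4 = 390
  colorless waxy: 1560 × 1/4 = 390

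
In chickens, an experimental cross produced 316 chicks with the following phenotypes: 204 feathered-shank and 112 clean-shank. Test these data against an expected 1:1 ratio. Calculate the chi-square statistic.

Total ratio parts = 2. Expected numbers out of 316:
  feathered-shank: 316 × 1/2 = 158
  clean-shank: 316 × 1/2 = 158
χ² = Σ (O − E)² / E
  feathered-shank: (204 − 158)² / 158 = 13.3924
  clean-shank: (112 − 158)² / 158 = 13.3924
χ² = 13.3924 + 13.3924 = 26.7848 ≈ 26.785

26.785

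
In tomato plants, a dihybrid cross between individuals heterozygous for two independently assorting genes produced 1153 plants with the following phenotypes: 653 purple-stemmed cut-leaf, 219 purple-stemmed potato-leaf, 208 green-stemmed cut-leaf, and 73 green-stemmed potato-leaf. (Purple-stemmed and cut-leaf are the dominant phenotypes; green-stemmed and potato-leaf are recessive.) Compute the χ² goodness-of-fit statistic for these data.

A dihybrid F₂ with independent assortment and complete dominance at both loci gives a 9:3:3:1 phenotypic ratio.
Under the 9:3:3:1 hypothesis (Σ ratio = 16, N = 1153):
  purple-stemmed cut-leaf: 1153 × 9/16 = 648.5625
  purple-stemmed potato-leaf: 1153 × 3/16 = 216.1875
  green-stemmed cut-leaf: 1153 × 3/16 = 216.1875
  green-stemmed potato-leaf: 1153 × 1/16 = 72.0625
χ² = Σ (O − E)² / E
  purple-stemmed cut-leaf: (653 − 648.5625)² / 648.5625 = 0.0304
  purple-stemmed potato-leaf: (219 − 216.1875)² / 216.1875 = 0.0366
  green-stemmed cut-leaf: (208 − 216.1875)² / 216.1875 = 0.3101
  green-stemmed potato-leaf: (73 − 72.0625)² / 72.0625 = 0.0122
χ² = 0.0304 + 0.0366 + 0.3101 + 0.0122 = 0.3893 ≈ 0.389

0.389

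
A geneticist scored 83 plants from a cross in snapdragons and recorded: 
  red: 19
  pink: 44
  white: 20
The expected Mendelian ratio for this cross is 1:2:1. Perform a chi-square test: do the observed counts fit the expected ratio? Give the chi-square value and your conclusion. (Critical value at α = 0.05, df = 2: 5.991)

Expected counts for N = 83 under a 1:2:1 ratio (total parts = 4):
  red: 83 × 1/4 = 20.75
  pink: 83 × 2/4 = 41.5
  white: 83 × 1/4 = 20.75
χ² = Σ (O − E)² / E
  red: (19 − 20.75)² / 20.75 = 0.1476
  pink: (44 − 41.5)² / 41.5 = 0.1506
  white: (20 − 20.75)² / 20.75 = 0.0271
χ² = 0.1476 + 0.1506 + 0.0271 = 0.3253 ≈ 0.325
Degrees of freedom = 3 − 1 = 2; critical value at α = 0.05 is 5.991.
Since 0.325 < 5.991, we fail to reject the null hypothesis — the data are consistent with the 1:2:1 ratio.

0.325; consistent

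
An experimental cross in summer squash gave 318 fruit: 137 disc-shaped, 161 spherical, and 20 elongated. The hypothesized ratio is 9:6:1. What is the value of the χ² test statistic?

24.421

The 9:6:1 ratio has 16 parts, so with N = 318 the expected counts are:
  disc-shaped: 318 × 9/16 = 178.875
  spherical: 318 × 6/16 = 119.25
  elongated: 318 × 1/16 = 19.875
χ² = Σ (O − E)² / E
  disc-shaped: (137 − 178.875)² / 178.875 = 9.8030
  spherical: (161 − 119.25)² / 119.25 = 14.6169
  elongated: (20 − 19.875)² / 19.875 = 0.0008
χ² = 9.8030 + 14.6169 + 0.0008 = 24.4207 ≈ 24.421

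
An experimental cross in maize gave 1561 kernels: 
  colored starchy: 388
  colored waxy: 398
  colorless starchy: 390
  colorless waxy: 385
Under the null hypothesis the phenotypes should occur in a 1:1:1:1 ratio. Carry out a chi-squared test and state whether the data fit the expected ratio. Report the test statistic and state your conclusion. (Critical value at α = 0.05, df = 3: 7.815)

Expected counts for N = 1561 under a 1:1:1:1 ratio (total parts = 4):
  colored starchy: 1561 × 1/4 = 390.25
  colored waxy: 1561 × 1/4 = 390.25
  colorless starchy: 1561 × 1/4 = 390.25
  colorless waxy: 1561 × 1/4 = 390.25
χ² = Σ (O − E)² / E
  colored starchy: (388 − 390.25)² / 390.25 = 0.0130
  colored waxy: (398 − 390.25)² / 390.25 = 0.1539
  colorless starchy: (390 − 390.25)² / 390.25 = 0.0002
  colorless waxy: (385 − 390.25)² / 390.25 = 0.0706
χ² = 0.0130 + 0.1539 + 0.0002 + 0.0706 = 0.2377 ≈ 0.238
Degrees of freedom = 4 − 1 = 3; critical value at α = 0.05 is 7.815.
Since 0.238 < 7.815, we fail to reject the null hypothesis — the data are consistent with the 1:1:1:1 ratio.

0.238; consistent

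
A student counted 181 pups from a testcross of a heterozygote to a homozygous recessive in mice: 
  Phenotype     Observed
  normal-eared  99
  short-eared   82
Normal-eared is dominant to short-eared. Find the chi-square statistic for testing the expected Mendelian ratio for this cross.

1.597

A testcross of a heterozygote (Aa × aa) gives a 1:1 phenotypic ratio.
Under the 1:1 hypothesis (Σ ratio = 2, N = 181):
  normal-eared: 181 × 1/2 = 90.5
  short-eared: 181 × 1/2 = 90.5
χ² = Σ (O − E)² / E
  normal-eared: (99 − 90.5)² / 90.5 = 0.7983
  short-eared: (82 − 90.5)² / 90.5 = 0.7983
χ² = 0.7983 + 0.7983 = 1.5966 ≈ 1.597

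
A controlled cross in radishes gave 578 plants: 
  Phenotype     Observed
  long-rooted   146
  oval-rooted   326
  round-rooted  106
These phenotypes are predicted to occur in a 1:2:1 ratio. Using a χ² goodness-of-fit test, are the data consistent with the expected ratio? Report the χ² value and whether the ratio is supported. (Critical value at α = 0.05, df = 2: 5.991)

15.010; not consistent

Total ratio parts = 4. Expected numbers out of 578:
  long-rooted: 578 × 1/4 = 144.5
  oval-rooted: 578 × 2/4 = 289
  round-rooted: 578 × 1/4 = 144.5
χ² = Σ (O − E)² / E
  long-rooted: (146 − 144.5)² / 144.5 = 0.0156
  oval-rooted: (326 − 289)² / 289 = 4.7370
  round-rooted: (106 − 144.5)² / 144.5 = 10.2578
χ² = 0.0156 + 4.7370 + 10.2578 = 15.0104 ≈ 15.010
Degrees of freedom = 3 − 1 = 2; critical value at α = 0.05 is 5.991.
Since 15.010 > 5.991, we reject the null hypothesis — the data do not fit the 1:2:1 ratio.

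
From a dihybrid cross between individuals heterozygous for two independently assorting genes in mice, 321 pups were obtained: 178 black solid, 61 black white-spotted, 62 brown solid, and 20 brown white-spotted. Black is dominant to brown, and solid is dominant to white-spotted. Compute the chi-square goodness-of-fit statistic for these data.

0.102

A dihybrid F₂ with independent assortment and complete dominance at both loci gives a 9:3:3:1 phenotypic ratio.
Total ratio parts = 16. Expected numbers out of 321:
  black solid: 321 × 9/16 = 180.5625
  black white-spotted: 321 × 3/16 = 60.1875
  brown solid: 321 × 3/16 = 60.1875
  brown white-spotted: 321 × 1/16 = 20.0625
χ² = Σ (O − E)² / E
  black solid: (178 − 180.5625)² / 180.5625 = 0.0364
  black white-spotted: (61 − 60.1875)² / 60.1875 = 0.0110
  brown solid: (62 − 60.1875)² / 60.1875 = 0.0546
  brown white-spotted: (20 − 20.0625)² / 20.0625 = 0.0002
χ² = 0.0364 + 0.0110 + 0.0546 + 0.0002 = 0.1022 ≈ 0.102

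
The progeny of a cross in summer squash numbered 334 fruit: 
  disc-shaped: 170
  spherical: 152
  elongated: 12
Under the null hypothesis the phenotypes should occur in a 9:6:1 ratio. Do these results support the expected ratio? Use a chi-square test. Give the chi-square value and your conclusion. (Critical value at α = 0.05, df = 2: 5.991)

Expected counts for N = 334 under a 9:6:1 ratio (total parts = 16):
  disc-shaped: 334 × 9/16 = 187.875
  spherical: 334 × 6/16 = 125.25
  elongated: 334 × 1/16 = 20.875
χ² = Σ (O − E)² / E
  disc-shaped: (170 − 187.875)² / 187.875 = 1.7007
  spherical: (152 − 125.25)² / 125.25 = 5.7131
  elongated: (12 − 20.875)² / 20.875 = 3.7732
χ² = 1.7007 + 5.7131 + 3.7732 = 11.187
Degrees of freedom = 3 − 1 = 2; critical value at α = 0.05 is 5.991.
Since 11.187 > 5.991, we reject the null hypothesis — the data do not fit the 9:6:1 ratio.

11.187; not consistent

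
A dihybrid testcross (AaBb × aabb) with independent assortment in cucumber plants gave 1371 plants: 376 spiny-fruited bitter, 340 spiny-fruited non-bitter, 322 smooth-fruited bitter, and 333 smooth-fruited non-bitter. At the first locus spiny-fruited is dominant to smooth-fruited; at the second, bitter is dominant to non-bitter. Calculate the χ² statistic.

4.781

A dihybrid testcross with independent assortment gives a 1:1:1:1 ratio.
Total ratio parts = 4. Expected numbers out of 1371:
  spiny-fruited bitter: 1371 × 1/4 = 342.75
  spiny-fruited non-bitter: 1371 × 1/4 = 342.75
  smooth-fruited bitter: 1371 × 1/4 = 342.75
  smooth-fruited non-bitter: 1371 × 1/4 = 342.75
χ² = Σ (O − E)² / E
  spiny-fruited bitter: (376 − 342.75)² / 342.75 = 3.2256
  spiny-fruited non-bitter: (340 − 342.75)² / 342.75 = 0.0221
  smooth-fruited bitter: (322 − 342.75)² / 342.75 = 1.2562
  smooth-fruited non-bitter: (333 − 342.75)² / 342.75 = 0.2774
χ² = 3.2256 + 0.0221 + 1.2562 + 0.2774 = 4.7813 ≈ 4.781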